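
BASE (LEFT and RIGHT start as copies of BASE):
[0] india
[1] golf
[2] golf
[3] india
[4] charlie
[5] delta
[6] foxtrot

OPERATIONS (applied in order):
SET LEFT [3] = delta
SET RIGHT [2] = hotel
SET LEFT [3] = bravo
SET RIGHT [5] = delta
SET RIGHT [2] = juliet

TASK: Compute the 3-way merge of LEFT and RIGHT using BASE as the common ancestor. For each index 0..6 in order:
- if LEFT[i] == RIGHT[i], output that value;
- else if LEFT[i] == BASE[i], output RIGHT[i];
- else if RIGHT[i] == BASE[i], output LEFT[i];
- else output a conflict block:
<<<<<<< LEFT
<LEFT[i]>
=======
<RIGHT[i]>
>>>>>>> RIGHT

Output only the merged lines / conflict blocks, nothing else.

Answer: india
golf
juliet
bravo
charlie
delta
foxtrot

Derivation:
Final LEFT:  [india, golf, golf, bravo, charlie, delta, foxtrot]
Final RIGHT: [india, golf, juliet, india, charlie, delta, foxtrot]
i=0: L=india R=india -> agree -> india
i=1: L=golf R=golf -> agree -> golf
i=2: L=golf=BASE, R=juliet -> take RIGHT -> juliet
i=3: L=bravo, R=india=BASE -> take LEFT -> bravo
i=4: L=charlie R=charlie -> agree -> charlie
i=5: L=delta R=delta -> agree -> delta
i=6: L=foxtrot R=foxtrot -> agree -> foxtrot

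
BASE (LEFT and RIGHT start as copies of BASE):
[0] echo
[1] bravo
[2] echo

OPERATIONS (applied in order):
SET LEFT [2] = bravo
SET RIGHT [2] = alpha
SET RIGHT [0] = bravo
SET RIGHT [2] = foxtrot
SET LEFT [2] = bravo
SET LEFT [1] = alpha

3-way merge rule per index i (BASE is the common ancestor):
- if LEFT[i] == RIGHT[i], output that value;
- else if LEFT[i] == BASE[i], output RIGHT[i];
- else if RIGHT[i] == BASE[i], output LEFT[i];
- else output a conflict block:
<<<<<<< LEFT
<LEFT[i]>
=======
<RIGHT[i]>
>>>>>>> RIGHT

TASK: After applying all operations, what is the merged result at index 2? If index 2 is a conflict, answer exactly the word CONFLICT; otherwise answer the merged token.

Final LEFT:  [echo, alpha, bravo]
Final RIGHT: [bravo, bravo, foxtrot]
i=0: L=echo=BASE, R=bravo -> take RIGHT -> bravo
i=1: L=alpha, R=bravo=BASE -> take LEFT -> alpha
i=2: BASE=echo L=bravo R=foxtrot all differ -> CONFLICT
Index 2 -> CONFLICT

Answer: CONFLICT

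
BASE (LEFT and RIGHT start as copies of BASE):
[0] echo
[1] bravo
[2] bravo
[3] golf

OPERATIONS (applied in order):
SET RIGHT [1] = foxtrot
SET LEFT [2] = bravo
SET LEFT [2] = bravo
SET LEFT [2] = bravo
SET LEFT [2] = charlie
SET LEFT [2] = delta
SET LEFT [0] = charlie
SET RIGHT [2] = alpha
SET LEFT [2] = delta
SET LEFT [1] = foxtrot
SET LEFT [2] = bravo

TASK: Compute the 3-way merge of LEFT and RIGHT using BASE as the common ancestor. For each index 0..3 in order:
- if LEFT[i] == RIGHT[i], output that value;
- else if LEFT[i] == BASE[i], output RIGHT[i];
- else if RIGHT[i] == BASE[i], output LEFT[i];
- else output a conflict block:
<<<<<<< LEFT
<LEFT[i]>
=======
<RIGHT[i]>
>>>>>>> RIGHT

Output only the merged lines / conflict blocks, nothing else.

Final LEFT:  [charlie, foxtrot, bravo, golf]
Final RIGHT: [echo, foxtrot, alpha, golf]
i=0: L=charlie, R=echo=BASE -> take LEFT -> charlie
i=1: L=foxtrot R=foxtrot -> agree -> foxtrot
i=2: L=bravo=BASE, R=alpha -> take RIGHT -> alpha
i=3: L=golf R=golf -> agree -> golf

Answer: charlie
foxtrot
alpha
golf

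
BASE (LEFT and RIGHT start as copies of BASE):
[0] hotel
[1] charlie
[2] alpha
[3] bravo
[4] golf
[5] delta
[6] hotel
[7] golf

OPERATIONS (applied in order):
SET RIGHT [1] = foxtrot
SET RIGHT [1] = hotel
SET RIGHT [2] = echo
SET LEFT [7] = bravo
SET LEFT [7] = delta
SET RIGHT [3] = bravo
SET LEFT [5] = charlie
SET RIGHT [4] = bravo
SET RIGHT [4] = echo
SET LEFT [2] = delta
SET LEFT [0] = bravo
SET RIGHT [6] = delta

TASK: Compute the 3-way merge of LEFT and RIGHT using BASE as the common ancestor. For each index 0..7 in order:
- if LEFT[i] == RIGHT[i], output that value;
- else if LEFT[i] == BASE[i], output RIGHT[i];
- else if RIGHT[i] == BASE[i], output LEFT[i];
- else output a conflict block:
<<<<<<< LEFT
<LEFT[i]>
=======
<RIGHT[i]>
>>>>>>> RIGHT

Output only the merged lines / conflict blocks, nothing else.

Final LEFT:  [bravo, charlie, delta, bravo, golf, charlie, hotel, delta]
Final RIGHT: [hotel, hotel, echo, bravo, echo, delta, delta, golf]
i=0: L=bravo, R=hotel=BASE -> take LEFT -> bravo
i=1: L=charlie=BASE, R=hotel -> take RIGHT -> hotel
i=2: BASE=alpha L=delta R=echo all differ -> CONFLICT
i=3: L=bravo R=bravo -> agree -> bravo
i=4: L=golf=BASE, R=echo -> take RIGHT -> echo
i=5: L=charlie, R=delta=BASE -> take LEFT -> charlie
i=6: L=hotel=BASE, R=delta -> take RIGHT -> delta
i=7: L=delta, R=golf=BASE -> take LEFT -> delta

Answer: bravo
hotel
<<<<<<< LEFT
delta
=======
echo
>>>>>>> RIGHT
bravo
echo
charlie
delta
delta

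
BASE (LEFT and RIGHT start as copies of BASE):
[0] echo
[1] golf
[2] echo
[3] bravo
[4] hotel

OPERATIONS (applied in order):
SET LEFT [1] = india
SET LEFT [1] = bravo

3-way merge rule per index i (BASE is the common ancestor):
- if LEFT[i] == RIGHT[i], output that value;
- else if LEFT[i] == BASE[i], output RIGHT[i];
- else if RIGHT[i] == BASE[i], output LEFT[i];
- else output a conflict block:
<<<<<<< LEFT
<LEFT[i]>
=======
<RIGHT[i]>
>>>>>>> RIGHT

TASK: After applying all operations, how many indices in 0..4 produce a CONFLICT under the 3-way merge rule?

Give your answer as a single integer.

Final LEFT:  [echo, bravo, echo, bravo, hotel]
Final RIGHT: [echo, golf, echo, bravo, hotel]
i=0: L=echo R=echo -> agree -> echo
i=1: L=bravo, R=golf=BASE -> take LEFT -> bravo
i=2: L=echo R=echo -> agree -> echo
i=3: L=bravo R=bravo -> agree -> bravo
i=4: L=hotel R=hotel -> agree -> hotel
Conflict count: 0

Answer: 0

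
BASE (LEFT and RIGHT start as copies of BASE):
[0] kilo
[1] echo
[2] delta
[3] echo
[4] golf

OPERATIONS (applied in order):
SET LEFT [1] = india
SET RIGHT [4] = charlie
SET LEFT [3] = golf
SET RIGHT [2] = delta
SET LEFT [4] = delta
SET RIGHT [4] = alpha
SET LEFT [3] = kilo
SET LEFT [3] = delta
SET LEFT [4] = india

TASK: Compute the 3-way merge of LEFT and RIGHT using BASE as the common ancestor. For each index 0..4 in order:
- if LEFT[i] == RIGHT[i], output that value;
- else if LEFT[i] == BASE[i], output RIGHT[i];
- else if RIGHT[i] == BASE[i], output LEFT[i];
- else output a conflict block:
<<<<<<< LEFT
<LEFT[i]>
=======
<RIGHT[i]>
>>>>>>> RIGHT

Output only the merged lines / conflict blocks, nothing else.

Final LEFT:  [kilo, india, delta, delta, india]
Final RIGHT: [kilo, echo, delta, echo, alpha]
i=0: L=kilo R=kilo -> agree -> kilo
i=1: L=india, R=echo=BASE -> take LEFT -> india
i=2: L=delta R=delta -> agree -> delta
i=3: L=delta, R=echo=BASE -> take LEFT -> delta
i=4: BASE=golf L=india R=alpha all differ -> CONFLICT

Answer: kilo
india
delta
delta
<<<<<<< LEFT
india
=======
alpha
>>>>>>> RIGHT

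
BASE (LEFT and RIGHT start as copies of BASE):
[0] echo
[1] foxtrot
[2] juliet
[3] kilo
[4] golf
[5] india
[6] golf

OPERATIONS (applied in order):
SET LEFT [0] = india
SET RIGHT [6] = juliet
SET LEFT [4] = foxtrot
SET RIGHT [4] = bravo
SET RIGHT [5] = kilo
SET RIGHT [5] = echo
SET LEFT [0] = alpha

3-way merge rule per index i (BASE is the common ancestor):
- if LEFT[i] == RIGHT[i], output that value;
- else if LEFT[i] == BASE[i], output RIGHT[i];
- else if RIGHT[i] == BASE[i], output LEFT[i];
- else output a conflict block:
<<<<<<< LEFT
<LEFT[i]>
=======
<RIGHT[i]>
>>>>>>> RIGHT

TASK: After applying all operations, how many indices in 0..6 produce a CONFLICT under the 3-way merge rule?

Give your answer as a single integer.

Answer: 1

Derivation:
Final LEFT:  [alpha, foxtrot, juliet, kilo, foxtrot, india, golf]
Final RIGHT: [echo, foxtrot, juliet, kilo, bravo, echo, juliet]
i=0: L=alpha, R=echo=BASE -> take LEFT -> alpha
i=1: L=foxtrot R=foxtrot -> agree -> foxtrot
i=2: L=juliet R=juliet -> agree -> juliet
i=3: L=kilo R=kilo -> agree -> kilo
i=4: BASE=golf L=foxtrot R=bravo all differ -> CONFLICT
i=5: L=india=BASE, R=echo -> take RIGHT -> echo
i=6: L=golf=BASE, R=juliet -> take RIGHT -> juliet
Conflict count: 1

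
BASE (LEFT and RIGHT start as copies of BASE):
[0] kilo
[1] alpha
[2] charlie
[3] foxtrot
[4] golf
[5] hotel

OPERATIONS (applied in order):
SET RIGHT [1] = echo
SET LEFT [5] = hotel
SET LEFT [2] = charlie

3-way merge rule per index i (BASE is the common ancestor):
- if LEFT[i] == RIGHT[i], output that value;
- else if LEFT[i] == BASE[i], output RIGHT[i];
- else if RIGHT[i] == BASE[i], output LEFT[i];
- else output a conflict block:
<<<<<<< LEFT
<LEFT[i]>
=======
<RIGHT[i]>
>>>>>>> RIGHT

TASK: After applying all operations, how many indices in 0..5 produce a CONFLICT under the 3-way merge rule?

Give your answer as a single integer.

Final LEFT:  [kilo, alpha, charlie, foxtrot, golf, hotel]
Final RIGHT: [kilo, echo, charlie, foxtrot, golf, hotel]
i=0: L=kilo R=kilo -> agree -> kilo
i=1: L=alpha=BASE, R=echo -> take RIGHT -> echo
i=2: L=charlie R=charlie -> agree -> charlie
i=3: L=foxtrot R=foxtrot -> agree -> foxtrot
i=4: L=golf R=golf -> agree -> golf
i=5: L=hotel R=hotel -> agree -> hotel
Conflict count: 0

Answer: 0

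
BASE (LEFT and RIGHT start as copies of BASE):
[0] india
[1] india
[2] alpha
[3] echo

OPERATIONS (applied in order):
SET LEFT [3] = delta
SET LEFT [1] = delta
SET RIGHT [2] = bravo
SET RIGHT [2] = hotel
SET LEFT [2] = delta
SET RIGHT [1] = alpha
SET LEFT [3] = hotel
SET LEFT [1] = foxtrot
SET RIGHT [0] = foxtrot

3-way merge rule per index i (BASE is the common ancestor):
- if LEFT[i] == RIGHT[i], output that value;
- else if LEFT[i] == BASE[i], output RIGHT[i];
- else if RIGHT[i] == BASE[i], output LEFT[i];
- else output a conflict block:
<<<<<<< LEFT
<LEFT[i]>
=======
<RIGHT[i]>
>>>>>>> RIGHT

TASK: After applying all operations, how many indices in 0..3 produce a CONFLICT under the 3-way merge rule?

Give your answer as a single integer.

Answer: 2

Derivation:
Final LEFT:  [india, foxtrot, delta, hotel]
Final RIGHT: [foxtrot, alpha, hotel, echo]
i=0: L=india=BASE, R=foxtrot -> take RIGHT -> foxtrot
i=1: BASE=india L=foxtrot R=alpha all differ -> CONFLICT
i=2: BASE=alpha L=delta R=hotel all differ -> CONFLICT
i=3: L=hotel, R=echo=BASE -> take LEFT -> hotel
Conflict count: 2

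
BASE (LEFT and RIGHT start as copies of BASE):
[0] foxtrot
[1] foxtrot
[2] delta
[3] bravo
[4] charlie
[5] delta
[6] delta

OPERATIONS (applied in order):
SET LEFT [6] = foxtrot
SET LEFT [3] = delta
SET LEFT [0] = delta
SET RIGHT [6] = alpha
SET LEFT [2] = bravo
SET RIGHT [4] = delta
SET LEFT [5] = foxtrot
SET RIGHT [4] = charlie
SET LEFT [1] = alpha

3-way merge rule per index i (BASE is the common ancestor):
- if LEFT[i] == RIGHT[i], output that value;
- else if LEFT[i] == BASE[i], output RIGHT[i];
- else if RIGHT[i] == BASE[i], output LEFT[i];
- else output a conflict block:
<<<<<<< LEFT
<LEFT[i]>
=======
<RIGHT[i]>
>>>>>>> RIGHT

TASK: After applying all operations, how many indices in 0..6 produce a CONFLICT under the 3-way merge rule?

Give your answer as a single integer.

Final LEFT:  [delta, alpha, bravo, delta, charlie, foxtrot, foxtrot]
Final RIGHT: [foxtrot, foxtrot, delta, bravo, charlie, delta, alpha]
i=0: L=delta, R=foxtrot=BASE -> take LEFT -> delta
i=1: L=alpha, R=foxtrot=BASE -> take LEFT -> alpha
i=2: L=bravo, R=delta=BASE -> take LEFT -> bravo
i=3: L=delta, R=bravo=BASE -> take LEFT -> delta
i=4: L=charlie R=charlie -> agree -> charlie
i=5: L=foxtrot, R=delta=BASE -> take LEFT -> foxtrot
i=6: BASE=delta L=foxtrot R=alpha all differ -> CONFLICT
Conflict count: 1

Answer: 1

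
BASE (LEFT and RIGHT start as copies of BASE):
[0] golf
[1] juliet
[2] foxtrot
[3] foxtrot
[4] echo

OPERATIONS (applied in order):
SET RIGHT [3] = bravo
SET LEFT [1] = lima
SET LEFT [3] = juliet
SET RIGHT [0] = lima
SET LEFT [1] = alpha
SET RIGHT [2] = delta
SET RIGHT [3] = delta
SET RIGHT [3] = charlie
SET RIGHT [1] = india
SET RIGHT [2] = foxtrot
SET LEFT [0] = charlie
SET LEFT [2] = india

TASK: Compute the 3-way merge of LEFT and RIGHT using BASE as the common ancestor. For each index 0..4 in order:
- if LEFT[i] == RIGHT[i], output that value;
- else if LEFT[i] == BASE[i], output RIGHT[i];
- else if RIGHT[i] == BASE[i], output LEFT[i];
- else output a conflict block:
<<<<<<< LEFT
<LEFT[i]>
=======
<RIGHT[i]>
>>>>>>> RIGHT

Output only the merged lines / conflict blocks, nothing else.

Final LEFT:  [charlie, alpha, india, juliet, echo]
Final RIGHT: [lima, india, foxtrot, charlie, echo]
i=0: BASE=golf L=charlie R=lima all differ -> CONFLICT
i=1: BASE=juliet L=alpha R=india all differ -> CONFLICT
i=2: L=india, R=foxtrot=BASE -> take LEFT -> india
i=3: BASE=foxtrot L=juliet R=charlie all differ -> CONFLICT
i=4: L=echo R=echo -> agree -> echo

Answer: <<<<<<< LEFT
charlie
=======
lima
>>>>>>> RIGHT
<<<<<<< LEFT
alpha
=======
india
>>>>>>> RIGHT
india
<<<<<<< LEFT
juliet
=======
charlie
>>>>>>> RIGHT
echo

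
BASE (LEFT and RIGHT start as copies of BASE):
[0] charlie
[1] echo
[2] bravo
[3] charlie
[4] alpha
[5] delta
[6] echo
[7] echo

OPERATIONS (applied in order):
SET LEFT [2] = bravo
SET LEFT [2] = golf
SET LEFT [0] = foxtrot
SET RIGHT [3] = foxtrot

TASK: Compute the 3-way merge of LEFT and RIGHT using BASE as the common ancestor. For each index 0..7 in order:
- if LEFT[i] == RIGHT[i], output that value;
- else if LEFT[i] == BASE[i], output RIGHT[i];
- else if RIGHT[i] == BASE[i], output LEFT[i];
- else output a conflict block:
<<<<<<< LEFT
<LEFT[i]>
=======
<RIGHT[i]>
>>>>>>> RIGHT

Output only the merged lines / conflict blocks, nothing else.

Answer: foxtrot
echo
golf
foxtrot
alpha
delta
echo
echo

Derivation:
Final LEFT:  [foxtrot, echo, golf, charlie, alpha, delta, echo, echo]
Final RIGHT: [charlie, echo, bravo, foxtrot, alpha, delta, echo, echo]
i=0: L=foxtrot, R=charlie=BASE -> take LEFT -> foxtrot
i=1: L=echo R=echo -> agree -> echo
i=2: L=golf, R=bravo=BASE -> take LEFT -> golf
i=3: L=charlie=BASE, R=foxtrot -> take RIGHT -> foxtrot
i=4: L=alpha R=alpha -> agree -> alpha
i=5: L=delta R=delta -> agree -> delta
i=6: L=echo R=echo -> agree -> echo
i=7: L=echo R=echo -> agree -> echo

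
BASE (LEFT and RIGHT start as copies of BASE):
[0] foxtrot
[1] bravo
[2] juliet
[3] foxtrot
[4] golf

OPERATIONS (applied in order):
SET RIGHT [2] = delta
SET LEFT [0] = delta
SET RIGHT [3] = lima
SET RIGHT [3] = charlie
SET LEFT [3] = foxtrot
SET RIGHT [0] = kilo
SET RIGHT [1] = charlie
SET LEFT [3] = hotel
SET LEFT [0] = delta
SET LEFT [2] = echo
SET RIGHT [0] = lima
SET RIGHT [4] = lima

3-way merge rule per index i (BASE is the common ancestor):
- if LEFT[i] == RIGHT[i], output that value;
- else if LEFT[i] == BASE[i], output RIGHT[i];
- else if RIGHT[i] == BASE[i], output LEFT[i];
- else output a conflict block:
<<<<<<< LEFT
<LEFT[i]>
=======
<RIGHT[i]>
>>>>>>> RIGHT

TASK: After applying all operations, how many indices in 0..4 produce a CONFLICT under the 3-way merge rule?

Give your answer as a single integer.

Answer: 3

Derivation:
Final LEFT:  [delta, bravo, echo, hotel, golf]
Final RIGHT: [lima, charlie, delta, charlie, lima]
i=0: BASE=foxtrot L=delta R=lima all differ -> CONFLICT
i=1: L=bravo=BASE, R=charlie -> take RIGHT -> charlie
i=2: BASE=juliet L=echo R=delta all differ -> CONFLICT
i=3: BASE=foxtrot L=hotel R=charlie all differ -> CONFLICT
i=4: L=golf=BASE, R=lima -> take RIGHT -> lima
Conflict count: 3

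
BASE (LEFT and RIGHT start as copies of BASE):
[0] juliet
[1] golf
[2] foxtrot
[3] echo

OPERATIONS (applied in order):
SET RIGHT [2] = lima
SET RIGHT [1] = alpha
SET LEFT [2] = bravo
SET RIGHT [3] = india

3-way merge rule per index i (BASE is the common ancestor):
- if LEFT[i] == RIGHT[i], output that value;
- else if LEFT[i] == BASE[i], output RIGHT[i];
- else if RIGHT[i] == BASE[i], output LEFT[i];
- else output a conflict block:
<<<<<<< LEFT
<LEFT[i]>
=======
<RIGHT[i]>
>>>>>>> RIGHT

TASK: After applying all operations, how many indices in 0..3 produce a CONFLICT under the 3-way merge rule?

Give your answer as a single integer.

Final LEFT:  [juliet, golf, bravo, echo]
Final RIGHT: [juliet, alpha, lima, india]
i=0: L=juliet R=juliet -> agree -> juliet
i=1: L=golf=BASE, R=alpha -> take RIGHT -> alpha
i=2: BASE=foxtrot L=bravo R=lima all differ -> CONFLICT
i=3: L=echo=BASE, R=india -> take RIGHT -> india
Conflict count: 1

Answer: 1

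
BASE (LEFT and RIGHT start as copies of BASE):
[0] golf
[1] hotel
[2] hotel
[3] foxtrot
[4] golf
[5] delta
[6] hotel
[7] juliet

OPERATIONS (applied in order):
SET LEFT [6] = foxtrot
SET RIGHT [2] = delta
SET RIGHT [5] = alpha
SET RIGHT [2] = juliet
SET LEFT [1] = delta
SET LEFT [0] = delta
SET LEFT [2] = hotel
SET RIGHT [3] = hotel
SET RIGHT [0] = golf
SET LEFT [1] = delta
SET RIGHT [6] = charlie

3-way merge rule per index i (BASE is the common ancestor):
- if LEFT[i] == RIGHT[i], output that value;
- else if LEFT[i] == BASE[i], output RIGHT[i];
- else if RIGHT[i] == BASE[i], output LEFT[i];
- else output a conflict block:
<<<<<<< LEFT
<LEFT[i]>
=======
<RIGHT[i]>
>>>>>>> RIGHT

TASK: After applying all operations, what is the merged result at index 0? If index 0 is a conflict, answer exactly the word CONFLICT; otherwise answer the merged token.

Final LEFT:  [delta, delta, hotel, foxtrot, golf, delta, foxtrot, juliet]
Final RIGHT: [golf, hotel, juliet, hotel, golf, alpha, charlie, juliet]
i=0: L=delta, R=golf=BASE -> take LEFT -> delta
i=1: L=delta, R=hotel=BASE -> take LEFT -> delta
i=2: L=hotel=BASE, R=juliet -> take RIGHT -> juliet
i=3: L=foxtrot=BASE, R=hotel -> take RIGHT -> hotel
i=4: L=golf R=golf -> agree -> golf
i=5: L=delta=BASE, R=alpha -> take RIGHT -> alpha
i=6: BASE=hotel L=foxtrot R=charlie all differ -> CONFLICT
i=7: L=juliet R=juliet -> agree -> juliet
Index 0 -> delta

Answer: delta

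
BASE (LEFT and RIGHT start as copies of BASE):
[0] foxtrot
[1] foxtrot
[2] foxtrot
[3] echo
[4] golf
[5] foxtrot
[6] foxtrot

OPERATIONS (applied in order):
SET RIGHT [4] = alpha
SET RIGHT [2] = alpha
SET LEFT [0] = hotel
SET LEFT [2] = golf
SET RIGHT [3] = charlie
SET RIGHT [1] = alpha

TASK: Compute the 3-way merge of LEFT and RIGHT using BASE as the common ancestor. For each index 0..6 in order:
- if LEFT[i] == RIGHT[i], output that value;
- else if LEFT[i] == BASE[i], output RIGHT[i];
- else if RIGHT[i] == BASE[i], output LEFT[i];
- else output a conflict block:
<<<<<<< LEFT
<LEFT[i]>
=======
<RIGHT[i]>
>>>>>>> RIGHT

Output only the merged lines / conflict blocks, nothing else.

Answer: hotel
alpha
<<<<<<< LEFT
golf
=======
alpha
>>>>>>> RIGHT
charlie
alpha
foxtrot
foxtrot

Derivation:
Final LEFT:  [hotel, foxtrot, golf, echo, golf, foxtrot, foxtrot]
Final RIGHT: [foxtrot, alpha, alpha, charlie, alpha, foxtrot, foxtrot]
i=0: L=hotel, R=foxtrot=BASE -> take LEFT -> hotel
i=1: L=foxtrot=BASE, R=alpha -> take RIGHT -> alpha
i=2: BASE=foxtrot L=golf R=alpha all differ -> CONFLICT
i=3: L=echo=BASE, R=charlie -> take RIGHT -> charlie
i=4: L=golf=BASE, R=alpha -> take RIGHT -> alpha
i=5: L=foxtrot R=foxtrot -> agree -> foxtrot
i=6: L=foxtrot R=foxtrot -> agree -> foxtrot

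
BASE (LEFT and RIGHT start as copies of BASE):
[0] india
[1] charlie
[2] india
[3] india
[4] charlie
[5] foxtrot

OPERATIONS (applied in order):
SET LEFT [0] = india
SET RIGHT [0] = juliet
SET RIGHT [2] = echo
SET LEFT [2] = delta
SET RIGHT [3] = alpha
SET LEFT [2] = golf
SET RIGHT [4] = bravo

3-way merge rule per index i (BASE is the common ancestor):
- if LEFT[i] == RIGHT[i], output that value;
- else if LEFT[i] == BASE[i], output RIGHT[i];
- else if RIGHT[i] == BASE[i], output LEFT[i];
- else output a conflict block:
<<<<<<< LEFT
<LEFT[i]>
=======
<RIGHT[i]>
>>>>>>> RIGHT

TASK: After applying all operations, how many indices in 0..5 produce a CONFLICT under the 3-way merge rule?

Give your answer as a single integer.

Final LEFT:  [india, charlie, golf, india, charlie, foxtrot]
Final RIGHT: [juliet, charlie, echo, alpha, bravo, foxtrot]
i=0: L=india=BASE, R=juliet -> take RIGHT -> juliet
i=1: L=charlie R=charlie -> agree -> charlie
i=2: BASE=india L=golf R=echo all differ -> CONFLICT
i=3: L=india=BASE, R=alpha -> take RIGHT -> alpha
i=4: L=charlie=BASE, R=bravo -> take RIGHT -> bravo
i=5: L=foxtrot R=foxtrot -> agree -> foxtrot
Conflict count: 1

Answer: 1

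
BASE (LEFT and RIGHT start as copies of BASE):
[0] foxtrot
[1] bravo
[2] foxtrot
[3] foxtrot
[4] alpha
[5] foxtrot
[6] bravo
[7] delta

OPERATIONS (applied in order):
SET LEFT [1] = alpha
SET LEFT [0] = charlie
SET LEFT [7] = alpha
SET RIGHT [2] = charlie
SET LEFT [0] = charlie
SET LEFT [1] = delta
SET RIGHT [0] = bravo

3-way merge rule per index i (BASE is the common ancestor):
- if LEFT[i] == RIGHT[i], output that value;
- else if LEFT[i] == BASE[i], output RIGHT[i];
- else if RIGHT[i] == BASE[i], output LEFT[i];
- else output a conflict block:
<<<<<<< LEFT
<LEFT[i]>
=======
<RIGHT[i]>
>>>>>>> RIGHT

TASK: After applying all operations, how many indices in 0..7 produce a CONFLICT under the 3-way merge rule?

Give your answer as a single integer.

Answer: 1

Derivation:
Final LEFT:  [charlie, delta, foxtrot, foxtrot, alpha, foxtrot, bravo, alpha]
Final RIGHT: [bravo, bravo, charlie, foxtrot, alpha, foxtrot, bravo, delta]
i=0: BASE=foxtrot L=charlie R=bravo all differ -> CONFLICT
i=1: L=delta, R=bravo=BASE -> take LEFT -> delta
i=2: L=foxtrot=BASE, R=charlie -> take RIGHT -> charlie
i=3: L=foxtrot R=foxtrot -> agree -> foxtrot
i=4: L=alpha R=alpha -> agree -> alpha
i=5: L=foxtrot R=foxtrot -> agree -> foxtrot
i=6: L=bravo R=bravo -> agree -> bravo
i=7: L=alpha, R=delta=BASE -> take LEFT -> alpha
Conflict count: 1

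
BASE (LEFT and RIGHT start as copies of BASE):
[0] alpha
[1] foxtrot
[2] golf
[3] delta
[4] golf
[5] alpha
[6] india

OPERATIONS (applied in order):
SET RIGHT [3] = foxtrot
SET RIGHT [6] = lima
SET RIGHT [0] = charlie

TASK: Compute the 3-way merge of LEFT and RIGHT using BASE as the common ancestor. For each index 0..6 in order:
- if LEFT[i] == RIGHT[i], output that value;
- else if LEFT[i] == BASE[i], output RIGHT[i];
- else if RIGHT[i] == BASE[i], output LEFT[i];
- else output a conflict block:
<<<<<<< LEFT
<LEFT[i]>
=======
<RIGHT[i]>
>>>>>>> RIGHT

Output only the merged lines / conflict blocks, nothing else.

Final LEFT:  [alpha, foxtrot, golf, delta, golf, alpha, india]
Final RIGHT: [charlie, foxtrot, golf, foxtrot, golf, alpha, lima]
i=0: L=alpha=BASE, R=charlie -> take RIGHT -> charlie
i=1: L=foxtrot R=foxtrot -> agree -> foxtrot
i=2: L=golf R=golf -> agree -> golf
i=3: L=delta=BASE, R=foxtrot -> take RIGHT -> foxtrot
i=4: L=golf R=golf -> agree -> golf
i=5: L=alpha R=alpha -> agree -> alpha
i=6: L=india=BASE, R=lima -> take RIGHT -> lima

Answer: charlie
foxtrot
golf
foxtrot
golf
alpha
lima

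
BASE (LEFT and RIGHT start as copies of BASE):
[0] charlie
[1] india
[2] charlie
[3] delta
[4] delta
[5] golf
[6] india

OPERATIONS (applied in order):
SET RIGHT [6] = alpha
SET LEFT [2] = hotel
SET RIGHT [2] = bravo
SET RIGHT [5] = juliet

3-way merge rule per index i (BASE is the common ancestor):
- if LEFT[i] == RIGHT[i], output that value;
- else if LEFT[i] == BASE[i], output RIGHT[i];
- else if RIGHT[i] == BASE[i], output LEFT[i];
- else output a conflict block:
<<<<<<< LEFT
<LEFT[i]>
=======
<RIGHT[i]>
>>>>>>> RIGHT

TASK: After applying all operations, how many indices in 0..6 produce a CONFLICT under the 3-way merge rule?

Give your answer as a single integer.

Final LEFT:  [charlie, india, hotel, delta, delta, golf, india]
Final RIGHT: [charlie, india, bravo, delta, delta, juliet, alpha]
i=0: L=charlie R=charlie -> agree -> charlie
i=1: L=india R=india -> agree -> india
i=2: BASE=charlie L=hotel R=bravo all differ -> CONFLICT
i=3: L=delta R=delta -> agree -> delta
i=4: L=delta R=delta -> agree -> delta
i=5: L=golf=BASE, R=juliet -> take RIGHT -> juliet
i=6: L=india=BASE, R=alpha -> take RIGHT -> alpha
Conflict count: 1

Answer: 1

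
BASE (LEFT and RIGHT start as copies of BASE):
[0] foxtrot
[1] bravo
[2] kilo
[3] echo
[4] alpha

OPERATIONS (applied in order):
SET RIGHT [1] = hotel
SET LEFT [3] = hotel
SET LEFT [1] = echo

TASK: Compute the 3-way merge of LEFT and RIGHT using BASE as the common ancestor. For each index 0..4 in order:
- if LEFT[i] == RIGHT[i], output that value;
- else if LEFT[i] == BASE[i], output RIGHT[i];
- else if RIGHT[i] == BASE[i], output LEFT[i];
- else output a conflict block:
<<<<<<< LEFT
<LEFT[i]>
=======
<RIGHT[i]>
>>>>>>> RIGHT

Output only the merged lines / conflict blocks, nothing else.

Answer: foxtrot
<<<<<<< LEFT
echo
=======
hotel
>>>>>>> RIGHT
kilo
hotel
alpha

Derivation:
Final LEFT:  [foxtrot, echo, kilo, hotel, alpha]
Final RIGHT: [foxtrot, hotel, kilo, echo, alpha]
i=0: L=foxtrot R=foxtrot -> agree -> foxtrot
i=1: BASE=bravo L=echo R=hotel all differ -> CONFLICT
i=2: L=kilo R=kilo -> agree -> kilo
i=3: L=hotel, R=echo=BASE -> take LEFT -> hotel
i=4: L=alpha R=alpha -> agree -> alpha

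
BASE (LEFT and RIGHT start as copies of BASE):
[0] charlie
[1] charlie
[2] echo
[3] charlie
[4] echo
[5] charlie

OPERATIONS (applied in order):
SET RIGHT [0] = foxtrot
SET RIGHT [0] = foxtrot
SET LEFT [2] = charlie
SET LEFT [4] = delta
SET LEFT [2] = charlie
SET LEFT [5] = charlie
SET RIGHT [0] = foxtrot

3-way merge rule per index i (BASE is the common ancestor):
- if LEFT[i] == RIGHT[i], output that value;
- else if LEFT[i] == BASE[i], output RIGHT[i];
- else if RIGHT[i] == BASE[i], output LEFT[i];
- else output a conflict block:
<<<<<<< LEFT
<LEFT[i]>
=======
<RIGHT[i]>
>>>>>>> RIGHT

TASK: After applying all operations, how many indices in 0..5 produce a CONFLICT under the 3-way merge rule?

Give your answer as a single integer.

Answer: 0

Derivation:
Final LEFT:  [charlie, charlie, charlie, charlie, delta, charlie]
Final RIGHT: [foxtrot, charlie, echo, charlie, echo, charlie]
i=0: L=charlie=BASE, R=foxtrot -> take RIGHT -> foxtrot
i=1: L=charlie R=charlie -> agree -> charlie
i=2: L=charlie, R=echo=BASE -> take LEFT -> charlie
i=3: L=charlie R=charlie -> agree -> charlie
i=4: L=delta, R=echo=BASE -> take LEFT -> delta
i=5: L=charlie R=charlie -> agree -> charlie
Conflict count: 0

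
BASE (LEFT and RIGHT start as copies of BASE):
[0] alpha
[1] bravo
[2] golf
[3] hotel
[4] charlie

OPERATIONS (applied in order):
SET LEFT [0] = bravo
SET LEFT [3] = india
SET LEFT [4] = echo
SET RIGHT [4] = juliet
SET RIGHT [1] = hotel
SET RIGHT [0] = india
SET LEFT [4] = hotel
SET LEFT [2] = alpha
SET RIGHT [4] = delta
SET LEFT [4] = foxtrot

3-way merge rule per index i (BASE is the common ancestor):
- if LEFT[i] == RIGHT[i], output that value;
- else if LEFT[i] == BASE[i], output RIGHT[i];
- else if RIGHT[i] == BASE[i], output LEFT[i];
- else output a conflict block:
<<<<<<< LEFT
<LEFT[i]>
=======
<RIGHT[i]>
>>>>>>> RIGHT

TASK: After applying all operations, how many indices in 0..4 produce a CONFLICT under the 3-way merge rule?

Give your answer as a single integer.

Final LEFT:  [bravo, bravo, alpha, india, foxtrot]
Final RIGHT: [india, hotel, golf, hotel, delta]
i=0: BASE=alpha L=bravo R=india all differ -> CONFLICT
i=1: L=bravo=BASE, R=hotel -> take RIGHT -> hotel
i=2: L=alpha, R=golf=BASE -> take LEFT -> alpha
i=3: L=india, R=hotel=BASE -> take LEFT -> india
i=4: BASE=charlie L=foxtrot R=delta all differ -> CONFLICT
Conflict count: 2

Answer: 2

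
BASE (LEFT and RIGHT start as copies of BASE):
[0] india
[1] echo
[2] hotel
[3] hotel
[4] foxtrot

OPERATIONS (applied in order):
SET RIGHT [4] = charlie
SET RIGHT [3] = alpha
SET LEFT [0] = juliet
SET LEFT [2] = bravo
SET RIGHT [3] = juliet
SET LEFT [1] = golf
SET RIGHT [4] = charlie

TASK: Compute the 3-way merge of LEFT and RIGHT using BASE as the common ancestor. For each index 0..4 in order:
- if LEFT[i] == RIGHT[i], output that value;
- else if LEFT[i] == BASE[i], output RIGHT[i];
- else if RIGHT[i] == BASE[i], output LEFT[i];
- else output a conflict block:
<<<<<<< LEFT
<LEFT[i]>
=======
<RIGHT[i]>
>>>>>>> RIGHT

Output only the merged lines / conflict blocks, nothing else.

Final LEFT:  [juliet, golf, bravo, hotel, foxtrot]
Final RIGHT: [india, echo, hotel, juliet, charlie]
i=0: L=juliet, R=india=BASE -> take LEFT -> juliet
i=1: L=golf, R=echo=BASE -> take LEFT -> golf
i=2: L=bravo, R=hotel=BASE -> take LEFT -> bravo
i=3: L=hotel=BASE, R=juliet -> take RIGHT -> juliet
i=4: L=foxtrot=BASE, R=charlie -> take RIGHT -> charlie

Answer: juliet
golf
bravo
juliet
charlie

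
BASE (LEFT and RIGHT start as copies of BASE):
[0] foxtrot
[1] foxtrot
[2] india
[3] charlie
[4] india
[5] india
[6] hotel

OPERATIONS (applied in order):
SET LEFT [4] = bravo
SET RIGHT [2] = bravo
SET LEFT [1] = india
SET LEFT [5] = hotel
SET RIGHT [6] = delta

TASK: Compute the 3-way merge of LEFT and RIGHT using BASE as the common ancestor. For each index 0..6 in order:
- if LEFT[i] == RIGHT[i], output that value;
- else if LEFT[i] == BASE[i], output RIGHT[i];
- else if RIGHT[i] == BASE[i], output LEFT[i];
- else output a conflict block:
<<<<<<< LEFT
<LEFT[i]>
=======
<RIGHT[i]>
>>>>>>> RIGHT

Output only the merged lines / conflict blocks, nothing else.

Final LEFT:  [foxtrot, india, india, charlie, bravo, hotel, hotel]
Final RIGHT: [foxtrot, foxtrot, bravo, charlie, india, india, delta]
i=0: L=foxtrot R=foxtrot -> agree -> foxtrot
i=1: L=india, R=foxtrot=BASE -> take LEFT -> india
i=2: L=india=BASE, R=bravo -> take RIGHT -> bravo
i=3: L=charlie R=charlie -> agree -> charlie
i=4: L=bravo, R=india=BASE -> take LEFT -> bravo
i=5: L=hotel, R=india=BASE -> take LEFT -> hotel
i=6: L=hotel=BASE, R=delta -> take RIGHT -> delta

Answer: foxtrot
india
bravo
charlie
bravo
hotel
delta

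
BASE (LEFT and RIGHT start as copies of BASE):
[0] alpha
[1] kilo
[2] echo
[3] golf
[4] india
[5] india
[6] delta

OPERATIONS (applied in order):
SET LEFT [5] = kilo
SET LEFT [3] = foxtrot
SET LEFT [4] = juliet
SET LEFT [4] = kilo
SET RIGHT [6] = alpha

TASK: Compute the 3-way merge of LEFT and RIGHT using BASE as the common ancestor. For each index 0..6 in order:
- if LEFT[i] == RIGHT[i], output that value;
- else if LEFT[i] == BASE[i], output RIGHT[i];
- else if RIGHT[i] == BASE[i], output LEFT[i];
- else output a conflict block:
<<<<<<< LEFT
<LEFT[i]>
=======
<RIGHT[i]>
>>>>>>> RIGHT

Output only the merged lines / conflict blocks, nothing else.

Answer: alpha
kilo
echo
foxtrot
kilo
kilo
alpha

Derivation:
Final LEFT:  [alpha, kilo, echo, foxtrot, kilo, kilo, delta]
Final RIGHT: [alpha, kilo, echo, golf, india, india, alpha]
i=0: L=alpha R=alpha -> agree -> alpha
i=1: L=kilo R=kilo -> agree -> kilo
i=2: L=echo R=echo -> agree -> echo
i=3: L=foxtrot, R=golf=BASE -> take LEFT -> foxtrot
i=4: L=kilo, R=india=BASE -> take LEFT -> kilo
i=5: L=kilo, R=india=BASE -> take LEFT -> kilo
i=6: L=delta=BASE, R=alpha -> take RIGHT -> alpha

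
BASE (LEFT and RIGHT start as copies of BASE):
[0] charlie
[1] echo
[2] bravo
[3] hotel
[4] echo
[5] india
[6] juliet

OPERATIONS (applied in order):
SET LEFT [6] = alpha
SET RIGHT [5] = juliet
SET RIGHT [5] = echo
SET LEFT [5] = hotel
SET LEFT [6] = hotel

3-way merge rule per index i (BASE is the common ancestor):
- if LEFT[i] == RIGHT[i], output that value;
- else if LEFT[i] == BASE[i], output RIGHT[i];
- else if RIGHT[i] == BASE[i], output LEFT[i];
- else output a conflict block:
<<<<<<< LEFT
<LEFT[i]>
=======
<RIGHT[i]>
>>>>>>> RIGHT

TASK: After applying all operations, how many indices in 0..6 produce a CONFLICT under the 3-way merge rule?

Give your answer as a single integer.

Final LEFT:  [charlie, echo, bravo, hotel, echo, hotel, hotel]
Final RIGHT: [charlie, echo, bravo, hotel, echo, echo, juliet]
i=0: L=charlie R=charlie -> agree -> charlie
i=1: L=echo R=echo -> agree -> echo
i=2: L=bravo R=bravo -> agree -> bravo
i=3: L=hotel R=hotel -> agree -> hotel
i=4: L=echo R=echo -> agree -> echo
i=5: BASE=india L=hotel R=echo all differ -> CONFLICT
i=6: L=hotel, R=juliet=BASE -> take LEFT -> hotel
Conflict count: 1

Answer: 1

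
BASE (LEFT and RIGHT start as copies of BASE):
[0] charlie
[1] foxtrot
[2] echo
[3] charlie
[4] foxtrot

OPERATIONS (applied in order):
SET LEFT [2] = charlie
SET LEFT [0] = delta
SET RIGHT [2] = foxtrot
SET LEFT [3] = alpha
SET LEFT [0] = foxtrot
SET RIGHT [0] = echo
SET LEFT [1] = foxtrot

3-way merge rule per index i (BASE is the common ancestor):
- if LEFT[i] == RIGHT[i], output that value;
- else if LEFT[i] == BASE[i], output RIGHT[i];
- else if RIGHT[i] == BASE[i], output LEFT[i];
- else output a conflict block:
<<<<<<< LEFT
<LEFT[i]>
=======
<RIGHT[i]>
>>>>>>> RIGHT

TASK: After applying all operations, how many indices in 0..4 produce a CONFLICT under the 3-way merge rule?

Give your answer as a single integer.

Final LEFT:  [foxtrot, foxtrot, charlie, alpha, foxtrot]
Final RIGHT: [echo, foxtrot, foxtrot, charlie, foxtrot]
i=0: BASE=charlie L=foxtrot R=echo all differ -> CONFLICT
i=1: L=foxtrot R=foxtrot -> agree -> foxtrot
i=2: BASE=echo L=charlie R=foxtrot all differ -> CONFLICT
i=3: L=alpha, R=charlie=BASE -> take LEFT -> alpha
i=4: L=foxtrot R=foxtrot -> agree -> foxtrot
Conflict count: 2

Answer: 2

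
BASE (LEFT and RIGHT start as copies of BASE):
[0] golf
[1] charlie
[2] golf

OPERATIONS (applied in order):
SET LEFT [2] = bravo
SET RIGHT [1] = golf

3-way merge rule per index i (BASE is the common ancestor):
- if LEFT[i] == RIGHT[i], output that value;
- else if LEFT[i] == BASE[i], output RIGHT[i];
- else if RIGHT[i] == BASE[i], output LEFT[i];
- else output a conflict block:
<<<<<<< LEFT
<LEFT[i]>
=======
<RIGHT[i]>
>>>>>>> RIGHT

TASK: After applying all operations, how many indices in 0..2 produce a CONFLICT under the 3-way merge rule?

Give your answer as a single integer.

Answer: 0

Derivation:
Final LEFT:  [golf, charlie, bravo]
Final RIGHT: [golf, golf, golf]
i=0: L=golf R=golf -> agree -> golf
i=1: L=charlie=BASE, R=golf -> take RIGHT -> golf
i=2: L=bravo, R=golf=BASE -> take LEFT -> bravo
Conflict count: 0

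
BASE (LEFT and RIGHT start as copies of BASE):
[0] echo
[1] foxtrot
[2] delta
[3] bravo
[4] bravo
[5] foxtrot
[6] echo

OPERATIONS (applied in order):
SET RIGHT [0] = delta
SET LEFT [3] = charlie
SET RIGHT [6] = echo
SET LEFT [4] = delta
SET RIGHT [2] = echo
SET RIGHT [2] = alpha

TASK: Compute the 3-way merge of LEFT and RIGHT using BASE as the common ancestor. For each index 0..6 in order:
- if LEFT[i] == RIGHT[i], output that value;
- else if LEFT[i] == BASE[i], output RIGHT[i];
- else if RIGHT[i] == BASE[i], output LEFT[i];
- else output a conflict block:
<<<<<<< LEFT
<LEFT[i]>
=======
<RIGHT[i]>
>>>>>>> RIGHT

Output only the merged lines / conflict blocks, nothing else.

Answer: delta
foxtrot
alpha
charlie
delta
foxtrot
echo

Derivation:
Final LEFT:  [echo, foxtrot, delta, charlie, delta, foxtrot, echo]
Final RIGHT: [delta, foxtrot, alpha, bravo, bravo, foxtrot, echo]
i=0: L=echo=BASE, R=delta -> take RIGHT -> delta
i=1: L=foxtrot R=foxtrot -> agree -> foxtrot
i=2: L=delta=BASE, R=alpha -> take RIGHT -> alpha
i=3: L=charlie, R=bravo=BASE -> take LEFT -> charlie
i=4: L=delta, R=bravo=BASE -> take LEFT -> delta
i=5: L=foxtrot R=foxtrot -> agree -> foxtrot
i=6: L=echo R=echo -> agree -> echo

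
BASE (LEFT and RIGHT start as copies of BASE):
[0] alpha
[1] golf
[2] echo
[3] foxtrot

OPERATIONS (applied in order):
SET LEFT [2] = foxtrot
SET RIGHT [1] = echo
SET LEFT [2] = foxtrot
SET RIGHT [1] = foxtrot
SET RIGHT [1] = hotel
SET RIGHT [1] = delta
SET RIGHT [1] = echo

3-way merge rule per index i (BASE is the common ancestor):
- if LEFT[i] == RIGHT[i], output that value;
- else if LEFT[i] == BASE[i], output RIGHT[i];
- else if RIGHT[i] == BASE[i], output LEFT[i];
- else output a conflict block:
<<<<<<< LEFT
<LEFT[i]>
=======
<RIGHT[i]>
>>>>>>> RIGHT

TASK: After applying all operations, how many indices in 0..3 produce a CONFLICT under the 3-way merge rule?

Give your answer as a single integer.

Final LEFT:  [alpha, golf, foxtrot, foxtrot]
Final RIGHT: [alpha, echo, echo, foxtrot]
i=0: L=alpha R=alpha -> agree -> alpha
i=1: L=golf=BASE, R=echo -> take RIGHT -> echo
i=2: L=foxtrot, R=echo=BASE -> take LEFT -> foxtrot
i=3: L=foxtrot R=foxtrot -> agree -> foxtrot
Conflict count: 0

Answer: 0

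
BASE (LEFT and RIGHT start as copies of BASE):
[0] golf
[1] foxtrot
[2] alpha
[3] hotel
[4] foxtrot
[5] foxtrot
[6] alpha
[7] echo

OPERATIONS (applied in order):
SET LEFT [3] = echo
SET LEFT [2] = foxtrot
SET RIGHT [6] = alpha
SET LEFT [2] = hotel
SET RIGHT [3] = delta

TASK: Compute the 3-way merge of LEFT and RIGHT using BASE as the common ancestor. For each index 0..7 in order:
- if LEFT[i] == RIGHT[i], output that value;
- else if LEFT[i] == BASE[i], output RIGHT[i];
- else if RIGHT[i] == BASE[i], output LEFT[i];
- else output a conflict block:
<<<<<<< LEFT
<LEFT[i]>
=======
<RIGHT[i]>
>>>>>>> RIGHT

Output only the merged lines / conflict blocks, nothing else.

Final LEFT:  [golf, foxtrot, hotel, echo, foxtrot, foxtrot, alpha, echo]
Final RIGHT: [golf, foxtrot, alpha, delta, foxtrot, foxtrot, alpha, echo]
i=0: L=golf R=golf -> agree -> golf
i=1: L=foxtrot R=foxtrot -> agree -> foxtrot
i=2: L=hotel, R=alpha=BASE -> take LEFT -> hotel
i=3: BASE=hotel L=echo R=delta all differ -> CONFLICT
i=4: L=foxtrot R=foxtrot -> agree -> foxtrot
i=5: L=foxtrot R=foxtrot -> agree -> foxtrot
i=6: L=alpha R=alpha -> agree -> alpha
i=7: L=echo R=echo -> agree -> echo

Answer: golf
foxtrot
hotel
<<<<<<< LEFT
echo
=======
delta
>>>>>>> RIGHT
foxtrot
foxtrot
alpha
echo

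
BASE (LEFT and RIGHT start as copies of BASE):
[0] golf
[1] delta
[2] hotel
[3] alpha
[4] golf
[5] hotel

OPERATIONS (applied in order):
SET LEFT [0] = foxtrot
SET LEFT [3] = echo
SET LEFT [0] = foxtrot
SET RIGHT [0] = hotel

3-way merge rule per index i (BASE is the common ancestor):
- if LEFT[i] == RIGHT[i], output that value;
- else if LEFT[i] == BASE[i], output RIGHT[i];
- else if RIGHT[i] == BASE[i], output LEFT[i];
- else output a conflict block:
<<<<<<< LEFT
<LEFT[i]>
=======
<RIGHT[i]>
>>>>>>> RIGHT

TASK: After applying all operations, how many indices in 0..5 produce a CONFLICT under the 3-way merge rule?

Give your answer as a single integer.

Final LEFT:  [foxtrot, delta, hotel, echo, golf, hotel]
Final RIGHT: [hotel, delta, hotel, alpha, golf, hotel]
i=0: BASE=golf L=foxtrot R=hotel all differ -> CONFLICT
i=1: L=delta R=delta -> agree -> delta
i=2: L=hotel R=hotel -> agree -> hotel
i=3: L=echo, R=alpha=BASE -> take LEFT -> echo
i=4: L=golf R=golf -> agree -> golf
i=5: L=hotel R=hotel -> agree -> hotel
Conflict count: 1

Answer: 1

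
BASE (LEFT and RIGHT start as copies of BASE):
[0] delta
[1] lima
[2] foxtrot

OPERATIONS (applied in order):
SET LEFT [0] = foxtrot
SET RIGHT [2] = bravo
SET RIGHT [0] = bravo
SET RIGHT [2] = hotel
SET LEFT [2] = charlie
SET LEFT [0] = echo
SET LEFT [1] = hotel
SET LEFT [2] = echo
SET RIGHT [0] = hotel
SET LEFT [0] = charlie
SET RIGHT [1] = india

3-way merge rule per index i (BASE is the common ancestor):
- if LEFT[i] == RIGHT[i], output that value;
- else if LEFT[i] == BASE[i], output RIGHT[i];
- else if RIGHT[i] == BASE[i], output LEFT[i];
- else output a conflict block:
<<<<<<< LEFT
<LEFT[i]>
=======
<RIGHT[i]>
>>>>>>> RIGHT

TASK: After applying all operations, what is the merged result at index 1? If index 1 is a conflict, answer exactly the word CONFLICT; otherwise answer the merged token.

Final LEFT:  [charlie, hotel, echo]
Final RIGHT: [hotel, india, hotel]
i=0: BASE=delta L=charlie R=hotel all differ -> CONFLICT
i=1: BASE=lima L=hotel R=india all differ -> CONFLICT
i=2: BASE=foxtrot L=echo R=hotel all differ -> CONFLICT
Index 1 -> CONFLICT

Answer: CONFLICT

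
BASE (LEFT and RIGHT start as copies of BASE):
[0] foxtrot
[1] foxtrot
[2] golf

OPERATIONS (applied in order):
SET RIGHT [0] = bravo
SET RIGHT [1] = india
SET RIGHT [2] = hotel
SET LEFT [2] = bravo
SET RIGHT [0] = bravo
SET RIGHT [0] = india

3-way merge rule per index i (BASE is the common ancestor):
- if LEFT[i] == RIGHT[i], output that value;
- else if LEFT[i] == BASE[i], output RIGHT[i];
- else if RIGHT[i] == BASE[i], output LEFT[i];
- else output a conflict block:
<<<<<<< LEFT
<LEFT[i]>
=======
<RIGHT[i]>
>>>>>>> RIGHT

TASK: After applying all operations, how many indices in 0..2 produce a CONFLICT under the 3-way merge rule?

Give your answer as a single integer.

Answer: 1

Derivation:
Final LEFT:  [foxtrot, foxtrot, bravo]
Final RIGHT: [india, india, hotel]
i=0: L=foxtrot=BASE, R=india -> take RIGHT -> india
i=1: L=foxtrot=BASE, R=india -> take RIGHT -> india
i=2: BASE=golf L=bravo R=hotel all differ -> CONFLICT
Conflict count: 1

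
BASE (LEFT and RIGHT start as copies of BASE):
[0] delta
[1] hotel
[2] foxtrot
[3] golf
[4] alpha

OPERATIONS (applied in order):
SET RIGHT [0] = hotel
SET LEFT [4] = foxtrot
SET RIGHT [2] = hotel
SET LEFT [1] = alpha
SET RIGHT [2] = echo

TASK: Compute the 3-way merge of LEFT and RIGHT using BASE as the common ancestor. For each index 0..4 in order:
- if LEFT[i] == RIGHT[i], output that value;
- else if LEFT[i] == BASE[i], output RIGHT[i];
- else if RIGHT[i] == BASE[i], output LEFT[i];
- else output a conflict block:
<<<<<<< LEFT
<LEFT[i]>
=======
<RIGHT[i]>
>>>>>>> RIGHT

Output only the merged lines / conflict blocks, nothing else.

Final LEFT:  [delta, alpha, foxtrot, golf, foxtrot]
Final RIGHT: [hotel, hotel, echo, golf, alpha]
i=0: L=delta=BASE, R=hotel -> take RIGHT -> hotel
i=1: L=alpha, R=hotel=BASE -> take LEFT -> alpha
i=2: L=foxtrot=BASE, R=echo -> take RIGHT -> echo
i=3: L=golf R=golf -> agree -> golf
i=4: L=foxtrot, R=alpha=BASE -> take LEFT -> foxtrot

Answer: hotel
alpha
echo
golf
foxtrot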